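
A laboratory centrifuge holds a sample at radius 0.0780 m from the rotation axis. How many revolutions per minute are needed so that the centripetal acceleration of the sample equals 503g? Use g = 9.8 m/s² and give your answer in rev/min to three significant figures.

Require ω²r = 503g, so ω = √(503 × 9.8/0.0780) = 251.4 rad/s.
In rev/min: ω × 60/(2π) = 251.4 × 60/(2π) = 2401 rev/min.

2400 rev/min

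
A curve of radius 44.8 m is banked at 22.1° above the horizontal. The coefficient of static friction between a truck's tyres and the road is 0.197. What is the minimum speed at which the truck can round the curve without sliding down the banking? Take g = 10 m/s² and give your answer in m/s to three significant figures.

At the minimum speed, friction acts up the slope at its limiting value f = μN. Radially (horizontal, toward centre): N sinθ − μN cosθ = mv²/r. Vertically: N cosθ + μN sinθ = mg.
Dividing: v² = r g (sinθ − μcosθ)/(cosθ + μsinθ).
sinθ − μcosθ = 0.3762 − 0.197×0.9265 = 0.1937; cosθ + μsinθ = 0.9265 + 0.197×0.3762 = 1.001.
v² = 44.8 × 10.0 × 0.1937/1.001 = 86.72 m²/s², so v = 9.312 m/s.

9.31 m/s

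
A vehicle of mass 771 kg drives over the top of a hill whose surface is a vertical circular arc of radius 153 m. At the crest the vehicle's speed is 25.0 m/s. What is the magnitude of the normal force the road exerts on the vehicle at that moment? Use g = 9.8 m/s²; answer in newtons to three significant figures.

At the crest the centripetal acceleration points downward (toward the centre of the arc), so mg − N = mv²/r.
N = m(g − v²/r) = 771 × (9.8 − (25.0)²/153) = 771 × (9.8 − 4.085) = 771 × 5.715 = 4406 N.

4410 N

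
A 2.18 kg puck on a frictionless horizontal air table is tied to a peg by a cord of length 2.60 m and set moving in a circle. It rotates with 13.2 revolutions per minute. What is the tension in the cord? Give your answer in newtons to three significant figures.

ω = 13.2 rev/min × 2π/60 = 1.382 rad/s, so v = ωr = 1.382 × 2.60 = 3.594 m/s.
The tension is the only horizontal force, so it supplies the full centripetal force: T = m v²/r = 2.18 × (3.594)²/2.60 = 2.18 × 12.92/2.60 = 10.83 N.

10.8 N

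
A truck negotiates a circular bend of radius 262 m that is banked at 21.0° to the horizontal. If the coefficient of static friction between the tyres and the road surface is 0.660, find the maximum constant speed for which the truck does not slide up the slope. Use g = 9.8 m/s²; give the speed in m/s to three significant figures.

At the maximum speed, friction acts down the slope at its limiting value f = μN. Radially (horizontal, toward centre): N sinθ + μN cosθ = mv²/r. Vertically: N cosθ − μN sinθ = mg.
Dividing: v² = r g (sinθ + μcosθ)/(cosθ − μsinθ).
sinθ + μcosθ = 0.3584 + 0.660×0.9336 = 0.9745; cosθ − μsinθ = 0.9336 − 0.660×0.3584 = 0.6971.
v² = 262 × 9.8 × 0.9745/0.6971 = 3590 m²/s², so v = 59.91 m/s.

59.9 m/s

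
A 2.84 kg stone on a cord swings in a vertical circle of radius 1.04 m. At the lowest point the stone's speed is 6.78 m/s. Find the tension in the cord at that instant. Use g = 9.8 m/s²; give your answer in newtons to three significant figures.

153 N

At the lowest point, T points up (toward the centre) and the weight mg points down (away from the centre), so the net inward force is T − mg = mv²/r.
T = m(v²/r + g) = 2.84 × ((6.78)²/1.04 + 9.8) = 2.84 × (44.20 + 9.8) = 2.84 × 54.00 = 153.4 N.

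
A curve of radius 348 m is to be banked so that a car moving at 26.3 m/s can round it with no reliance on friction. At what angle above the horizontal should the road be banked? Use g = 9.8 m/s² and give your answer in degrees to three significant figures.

For a frictionless banked turn: horizontally N sinθ = mv²/r and vertically N cosθ = mg.
Dividing: tanθ = v²/(r g) = (26.3)²/(348 × 9.8) = 691.7/3410 = 0.2028.
θ = arctan(0.2028) = 11.47°.

11.5°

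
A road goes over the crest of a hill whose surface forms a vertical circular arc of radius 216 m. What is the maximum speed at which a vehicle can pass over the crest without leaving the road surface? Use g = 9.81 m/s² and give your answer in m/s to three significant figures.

At the crest the centre of the circle is below the vehicle, so the net downward (centripetal) force is mg − N = mv²/r.
The vehicle leaves the road when N → 0, giving v_max = √(g r) = √(9.81 × 216) = 46.03 m/s.

46.0 m/s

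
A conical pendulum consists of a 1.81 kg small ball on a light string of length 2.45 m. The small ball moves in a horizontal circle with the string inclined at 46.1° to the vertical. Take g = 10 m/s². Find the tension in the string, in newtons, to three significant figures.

26.1 N

Vertically the bob has no acceleration, so T cosθ = mg.
T = mg/cosθ = 1.81 × 10.0 / cos 46.1° = 18.10/0.6934 = 26.10 N.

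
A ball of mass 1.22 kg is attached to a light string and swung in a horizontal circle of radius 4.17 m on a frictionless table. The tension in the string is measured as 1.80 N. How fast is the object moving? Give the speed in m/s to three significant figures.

2.48 m/s

T = m v²/r ⇒ v = √(T r / m) = √(1.80 × 4.17 / 1.22) = √6.152 = 2.480 m/s.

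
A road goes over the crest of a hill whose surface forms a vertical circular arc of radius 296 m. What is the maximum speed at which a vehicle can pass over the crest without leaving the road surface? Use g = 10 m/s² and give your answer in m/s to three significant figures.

54.4 m/s

At the crest the centre of the circle is below the vehicle, so the net downward (centripetal) force is mg − N = mv²/r.
The vehicle leaves the road when N → 0, giving v_max = √(g r) = √(10.0 × 296) = 54.41 m/s.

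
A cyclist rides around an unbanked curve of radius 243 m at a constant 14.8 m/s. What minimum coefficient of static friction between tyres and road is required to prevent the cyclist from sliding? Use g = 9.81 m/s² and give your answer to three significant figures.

0.0919

Friction provides the centripetal force: μ_s m g = m v²/r, so μ_s = v²/(g r) = (14.80)²/(9.81 × 243) = 219.0/2384 = 0.09189.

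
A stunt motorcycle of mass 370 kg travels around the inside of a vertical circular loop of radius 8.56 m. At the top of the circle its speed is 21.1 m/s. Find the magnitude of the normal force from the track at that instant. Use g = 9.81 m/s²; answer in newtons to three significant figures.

At the top, both N and the weight mg point inward (toward the centre), so N + mg = mv²/r.
N = m(v²/r − g) = 370 × ((21.1)²/8.56 − 9.81) = 370 × (52.01 − 9.81) = 370 × 42.20 = 15610 N.

15600 N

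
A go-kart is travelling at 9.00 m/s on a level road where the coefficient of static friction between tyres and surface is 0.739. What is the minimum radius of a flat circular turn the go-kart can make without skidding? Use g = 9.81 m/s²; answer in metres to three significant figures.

11.2 m

At the limit, μ_s m g = m v²/r, so r_min = v²/(μ_s g) = (9.00)²/(0.739 × 9.81) = 81.00/7.250 = 11.17 m.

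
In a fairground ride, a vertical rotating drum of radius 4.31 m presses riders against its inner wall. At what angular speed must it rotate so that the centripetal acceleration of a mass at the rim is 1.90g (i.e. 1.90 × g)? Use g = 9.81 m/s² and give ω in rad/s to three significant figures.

2.08 rad/s

Centripetal acceleration a_c = ω²r. Setting ω²r = 1.90g:
ω = √(1.90g / r) = √(1.90 × 9.81 / 4.31) = √4.325 = 2.080 rad/s.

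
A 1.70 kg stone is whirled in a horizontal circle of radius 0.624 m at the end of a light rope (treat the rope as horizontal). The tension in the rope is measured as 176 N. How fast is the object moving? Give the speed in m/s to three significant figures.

8.04 m/s

T = m v²/r ⇒ v = √(T r / m) = √(176 × 0.624 / 1.70) = √64.60 = 8.038 m/s.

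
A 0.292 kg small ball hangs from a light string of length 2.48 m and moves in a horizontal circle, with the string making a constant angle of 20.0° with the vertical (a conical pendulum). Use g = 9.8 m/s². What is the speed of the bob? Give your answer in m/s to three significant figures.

The radius of the circle is r = L sinθ = 2.48 × sin 20.0° = 0.8482 m.
Horizontally T sinθ = mv²/r and vertically T cosθ = mg, so tanθ = v²/(rg).
v = √(r g tanθ) = √(0.8482 × 9.8 × 0.3640) = √3.025 = 1.739 m/s.

1.74 m/s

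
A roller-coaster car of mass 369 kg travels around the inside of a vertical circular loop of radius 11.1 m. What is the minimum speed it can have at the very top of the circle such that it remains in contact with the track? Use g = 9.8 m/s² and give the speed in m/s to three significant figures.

At the top, both weight mg and N point toward the centre: N + mg = mv²/r.
At minimum speed N → 0, so mg = mv_min²/r ⇒ v_min = √(g r) = √(9.8 × 11.1) = 10.43 m/s.

10.4 m/s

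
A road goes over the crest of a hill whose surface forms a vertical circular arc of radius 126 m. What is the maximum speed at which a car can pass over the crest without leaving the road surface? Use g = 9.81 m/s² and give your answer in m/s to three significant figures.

35.2 m/s

At the crest the centre of the circle is below the car, so the net downward (centripetal) force is mg − N = mv²/r.
The car leaves the road when N → 0, giving v_max = √(g r) = √(9.81 × 126) = 35.16 m/s.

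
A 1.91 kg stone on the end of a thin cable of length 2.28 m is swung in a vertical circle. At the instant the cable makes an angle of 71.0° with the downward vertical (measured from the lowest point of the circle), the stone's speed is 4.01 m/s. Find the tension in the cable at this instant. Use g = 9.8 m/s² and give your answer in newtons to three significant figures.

19.6 N

Take the radial direction toward the centre of the circle as positive. The component of the weight along the string toward the centre is −mg cos φ (φ measured from the bottom), so Newton's second law along the string gives T − mg cos φ = m v²/r.
cos 71.0° = 0.3256, so T = m(v²/r + g cos φ) = 1.91 × ((4.01)²/2.28 + 9.8 × 0.3256) = 1.91 × (7.053 + (3.191)) = 1.91 × 10.24 = 19.56 N.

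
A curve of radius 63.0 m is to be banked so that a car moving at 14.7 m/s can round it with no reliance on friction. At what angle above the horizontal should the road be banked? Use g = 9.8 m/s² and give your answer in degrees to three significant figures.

19.3°

With no friction, the horizontal component of the normal force provides the centripetal force: N sinθ = mv²/r, while N cosθ = mg vertically.
Dividing: tanθ = v²/(r g) = (14.7)²/(63.0 × 9.8) = 216.1/617.4 = 0.3500.
θ = arctan(0.3500) = 19.29°.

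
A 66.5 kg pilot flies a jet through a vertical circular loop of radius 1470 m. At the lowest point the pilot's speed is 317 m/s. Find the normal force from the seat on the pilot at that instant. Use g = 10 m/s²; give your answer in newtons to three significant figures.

At the lowest point, N points up (toward the centre) and the weight mg points down (away from the centre), so the net inward force is N − mg = mv²/r.
N = m(v²/r + g) = 66.5 × ((317)²/1470 + 10.0) = 66.5 × (68.36 + 10.0) = 66.5 × 78.36 = 5211 N.

5210 N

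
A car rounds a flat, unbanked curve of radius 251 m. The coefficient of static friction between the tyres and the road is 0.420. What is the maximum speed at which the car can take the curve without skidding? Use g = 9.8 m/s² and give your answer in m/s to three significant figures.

The only inward force on a level bend is static friction, so at the limit f_s = μ_s N = μ_s m g = m v²/r.
Mass cancels: v_max = √(μ_s g r) = √(0.420 × 9.8 × 251) = √1033 = 32.14 m/s.

32.1 m/s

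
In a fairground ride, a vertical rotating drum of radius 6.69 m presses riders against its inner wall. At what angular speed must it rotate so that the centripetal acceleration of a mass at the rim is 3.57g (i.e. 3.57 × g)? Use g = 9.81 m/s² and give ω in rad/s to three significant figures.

2.29 rad/s

Centripetal acceleration a_c = ω²r. Setting ω²r = 3.57g:
ω = √(3.57g / r) = √(3.57 × 9.81 / 6.69) = √5.235 = 2.288 rad/s.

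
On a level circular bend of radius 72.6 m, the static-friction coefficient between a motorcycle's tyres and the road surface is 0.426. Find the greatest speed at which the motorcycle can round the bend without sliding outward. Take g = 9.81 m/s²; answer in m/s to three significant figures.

The only inward force on a level bend is static friction, so at the limit f_s = μ_s N = μ_s m g = m v²/r.
Mass cancels: v_max = √(μ_s g r) = √(0.426 × 9.81 × 72.6) = √303.4 = 17.42 m/s.

17.4 m/s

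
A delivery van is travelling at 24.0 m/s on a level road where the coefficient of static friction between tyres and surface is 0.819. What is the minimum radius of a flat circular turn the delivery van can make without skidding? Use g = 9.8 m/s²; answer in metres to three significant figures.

At the limit, μ_s m g = m v²/r, so r_min = v²/(μ_s g) = (24.0)²/(0.819 × 9.8) = 576.0/8.026 = 71.76 m.

71.8 m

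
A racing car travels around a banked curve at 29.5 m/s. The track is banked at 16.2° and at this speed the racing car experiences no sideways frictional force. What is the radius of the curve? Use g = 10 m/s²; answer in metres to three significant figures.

Frictionless banking: tanθ = v²/(rg), so r = v²/(g tanθ).
r = (29.5)²/(10.0 × tan 16.2°) = 870.2/(10.0 × 0.2905) = 870.2/2.905 = 299.5 m.

300 m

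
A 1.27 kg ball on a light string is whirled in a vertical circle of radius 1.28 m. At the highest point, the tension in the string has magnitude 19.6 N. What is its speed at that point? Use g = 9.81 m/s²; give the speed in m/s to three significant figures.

5.68 m/s

At the top, T + mg = mv²/r, so v = √(r(T/m + g)) = √(1.28 × (19.6/1.27 + 9.81)) = √(1.28 × 25.24) = √32.31 = 5.684 m/s.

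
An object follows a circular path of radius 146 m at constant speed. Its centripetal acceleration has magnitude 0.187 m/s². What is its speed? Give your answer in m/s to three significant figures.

a_c = v²/r ⇒ v = √(a_c · r) = √(0.187 × 146) = √27.30 = 5.225 m/s.

5.23 m/s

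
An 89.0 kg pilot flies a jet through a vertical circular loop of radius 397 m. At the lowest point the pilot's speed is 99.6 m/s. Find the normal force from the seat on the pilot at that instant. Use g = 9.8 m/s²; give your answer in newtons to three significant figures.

3100 N

At the lowest point, N points up (toward the centre) and the weight mg points down (away from the centre), so the net inward force is N − mg = mv²/r.
N = m(v²/r + g) = 89.0 × ((99.6)²/397 + 9.8) = 89.0 × (24.99 + 9.8) = 89.0 × 34.79 = 3096 N.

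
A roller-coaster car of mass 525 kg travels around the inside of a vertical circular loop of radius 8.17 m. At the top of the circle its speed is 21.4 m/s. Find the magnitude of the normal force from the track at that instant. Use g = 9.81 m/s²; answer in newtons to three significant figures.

At the top, both N and the weight mg point inward (toward the centre), so N + mg = mv²/r.
N = m(v²/r − g) = 525 × ((21.4)²/8.17 − 9.81) = 525 × (56.05 − 9.81) = 525 × 46.24 = 24280 N.

24300 N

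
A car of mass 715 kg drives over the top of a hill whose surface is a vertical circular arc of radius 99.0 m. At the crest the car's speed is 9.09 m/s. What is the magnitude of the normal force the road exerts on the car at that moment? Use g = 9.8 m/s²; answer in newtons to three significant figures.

At the crest the centripetal acceleration points downward (toward the centre of the arc), so mg − N = mv²/r.
N = m(g − v²/r) = 715 × (9.8 − (9.09)²/99.0) = 715 × (9.8 − 0.8346) = 715 × 8.965 = 6410 N.

6410 N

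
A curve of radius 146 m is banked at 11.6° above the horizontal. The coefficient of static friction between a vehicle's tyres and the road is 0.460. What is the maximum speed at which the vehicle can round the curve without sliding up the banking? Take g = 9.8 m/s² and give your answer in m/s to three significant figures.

32.4 m/s

At the maximum speed, friction acts down the slope at its limiting value f = μN. Radially (horizontal, toward centre): N sinθ + μN cosθ = mv²/r. Vertically: N cosθ − μN sinθ = mg.
Dividing: v² = r g (sinθ + μcosθ)/(cosθ − μsinθ).
sinθ + μcosθ = 0.2011 + 0.460×0.9796 = 0.6517; cosθ − μsinθ = 0.9796 − 0.460×0.2011 = 0.8871.
v² = 146 × 9.8 × 0.6517/0.8871 = 1051 m²/s², so v = 32.42 m/s.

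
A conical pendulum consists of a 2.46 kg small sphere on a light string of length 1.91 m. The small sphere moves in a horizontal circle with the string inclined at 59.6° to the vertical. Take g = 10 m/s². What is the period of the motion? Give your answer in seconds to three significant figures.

r = L sinθ = 1.647 m. From T sinθ = mω²r and T cosθ = mg: tanθ = ω²r/g, so ω² = g tanθ / r = g/(L cosθ).
ω = √(g/(L cosθ)) = √(10.0/(1.91 × 0.5060)) = √10.35 = 3.217 rad/s.
Period = 2π/ω = 1.953 s.

1.95 s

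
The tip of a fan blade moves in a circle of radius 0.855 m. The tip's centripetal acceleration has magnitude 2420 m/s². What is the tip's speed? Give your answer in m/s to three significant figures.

a_c = v²/r ⇒ v = √(a_c · r) = √(2420 × 0.855) = √2069 = 45.49 m/s.

45.5 m/s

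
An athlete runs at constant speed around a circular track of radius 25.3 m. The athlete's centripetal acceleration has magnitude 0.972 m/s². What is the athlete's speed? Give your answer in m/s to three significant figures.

4.96 m/s

a_c = v²/r ⇒ v = √(a_c · r) = √(0.972 × 25.3) = √24.59 = 4.959 m/s.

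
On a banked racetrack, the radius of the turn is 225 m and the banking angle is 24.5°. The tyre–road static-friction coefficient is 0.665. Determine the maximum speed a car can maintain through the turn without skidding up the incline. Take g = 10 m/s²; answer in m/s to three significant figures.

At the maximum speed, friction acts down the slope at its limiting value f = μN. Radially (horizontal, toward centre): N sinθ + μN cosθ = mv²/r. Vertically: N cosθ − μN sinθ = mg.
Dividing: v² = r g (sinθ + μcosθ)/(cosθ − μsinθ).
sinθ + μcosθ = 0.4147 + 0.665×0.9100 = 1.020; cosθ − μsinθ = 0.9100 − 0.665×0.4147 = 0.6342.
v² = 225 × 10.0 × 1.020/0.6342 = 3618 m²/s², so v = 60.15 m/s.

60.2 m/s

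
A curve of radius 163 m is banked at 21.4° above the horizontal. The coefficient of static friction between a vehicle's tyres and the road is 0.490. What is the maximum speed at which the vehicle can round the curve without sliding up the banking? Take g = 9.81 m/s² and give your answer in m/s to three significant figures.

At the maximum speed, friction acts down the slope at its limiting value f = μN. Radially (horizontal, toward centre): N sinθ + μN cosθ = mv²/r. Vertically: N cosθ − μN sinθ = mg.
Dividing: v² = r g (sinθ + μcosθ)/(cosθ − μsinθ).
sinθ + μcosθ = 0.3649 + 0.490×0.9311 = 0.8211; cosθ − μsinθ = 0.9311 − 0.490×0.3649 = 0.7523.
v² = 163 × 9.81 × 0.8211/0.7523 = 1745 m²/s², so v = 41.78 m/s.

41.8 m/s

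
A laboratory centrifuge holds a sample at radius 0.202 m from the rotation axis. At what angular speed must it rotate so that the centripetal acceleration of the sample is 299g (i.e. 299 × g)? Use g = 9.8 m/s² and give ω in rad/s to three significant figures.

Centripetal acceleration a_c = ω²r. Setting ω²r = 299g:
ω = √(299g / r) = √(299 × 9.8 / 0.202) = √14510 = 120.4 rad/s.

120 rad/s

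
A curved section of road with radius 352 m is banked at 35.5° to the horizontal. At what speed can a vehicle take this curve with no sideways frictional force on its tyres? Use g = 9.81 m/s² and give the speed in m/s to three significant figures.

On a frictionless banked curve, N sinθ = mv²/r and N cosθ = mg, so tanθ = v²/(rg).
v = √(r g tanθ) = √(352 × 9.81 × tan 35.5°) = √(352 × 9.81 × 0.7133) = √2463 = 49.63 m/s.

49.6 m/s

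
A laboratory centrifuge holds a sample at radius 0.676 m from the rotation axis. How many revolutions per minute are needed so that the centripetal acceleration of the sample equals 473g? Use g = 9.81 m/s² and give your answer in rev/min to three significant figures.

791 rev/min

Require ω²r = 473g, so ω = √(473 × 9.81/0.676) = 82.85 rad/s.
In rev/min: ω × 60/(2π) = 82.85 × 60/(2π) = 791.2 rev/min.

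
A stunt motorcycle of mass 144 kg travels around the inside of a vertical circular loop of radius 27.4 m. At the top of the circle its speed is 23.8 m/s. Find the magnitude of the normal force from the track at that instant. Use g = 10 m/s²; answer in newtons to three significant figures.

1540 N

At the top, both N and the weight mg point inward (toward the centre), so N + mg = mv²/r.
N = m(v²/r − g) = 144 × ((23.8)²/27.4 − 10.0) = 144 × (20.67 − 10.0) = 144 × 10.67 = 1537 N.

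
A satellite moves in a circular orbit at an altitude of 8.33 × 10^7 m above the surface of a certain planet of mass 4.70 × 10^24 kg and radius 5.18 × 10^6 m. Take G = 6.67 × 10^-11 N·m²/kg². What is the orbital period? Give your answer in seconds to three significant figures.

r = R + h = 5.18 × 10^6 + 8.33 × 10^7 = 8.848 × 10^7 m. Gravity provides the centripetal force: G M m / r² = m v² / r ⇒ v = √(GM/r) = 1882 m/s.
T = 2πr/v = 2π × 8.848 × 10^7 / 1882 = 295300 s.

295000 s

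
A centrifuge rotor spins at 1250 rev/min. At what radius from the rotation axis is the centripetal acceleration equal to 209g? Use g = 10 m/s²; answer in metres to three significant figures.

0.122 m

ω = 1250 rev/min × 2π/60 = 130.9 rad/s.
a_c = ω²r = 209g ⇒ r = 209 × 10.0 / (130.9)² = 2090/17130 = 0.1220 m.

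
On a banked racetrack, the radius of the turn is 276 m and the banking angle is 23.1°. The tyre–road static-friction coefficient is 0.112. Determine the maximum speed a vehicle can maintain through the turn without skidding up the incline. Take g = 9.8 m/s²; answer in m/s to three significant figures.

At the maximum speed, friction acts down the slope at its limiting value f = μN. Radially (horizontal, toward centre): N sinθ + μN cosθ = mv²/r. Vertically: N cosθ − μN sinθ = mg.
Dividing: v² = r g (sinθ + μcosθ)/(cosθ − μsinθ).
sinθ + μcosθ = 0.3923 + 0.112×0.9198 = 0.4954; cosθ − μsinθ = 0.9198 − 0.112×0.3923 = 0.8759.
v² = 276 × 9.8 × 0.4954/0.8759 = 1530 m²/s², so v = 39.11 m/s.

39.1 m/s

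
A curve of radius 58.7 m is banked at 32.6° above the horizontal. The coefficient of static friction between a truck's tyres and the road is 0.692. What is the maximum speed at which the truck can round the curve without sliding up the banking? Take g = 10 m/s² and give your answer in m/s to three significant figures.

37.4 m/s

At the maximum speed, friction acts down the slope at its limiting value f = μN. Radially (horizontal, toward centre): N sinθ + μN cosθ = mv²/r. Vertically: N cosθ − μN sinθ = mg.
Dividing: v² = r g (sinθ + μcosθ)/(cosθ − μsinθ).
sinθ + μcosθ = 0.5388 + 0.692×0.8425 = 1.122; cosθ − μsinθ = 0.8425 − 0.692×0.5388 = 0.4696.
v² = 58.7 × 10.0 × 1.122/0.4696 = 1402 m²/s², so v = 37.44 m/s.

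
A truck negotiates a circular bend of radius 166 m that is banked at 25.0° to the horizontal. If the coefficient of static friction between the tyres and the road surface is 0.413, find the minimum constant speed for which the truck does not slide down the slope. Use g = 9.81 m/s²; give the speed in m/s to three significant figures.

8.53 m/s

At the minimum speed, friction acts up the slope at its limiting value f = μN. Radially (horizontal, toward centre): N sinθ − μN cosθ = mv²/r. Vertically: N cosθ + μN sinθ = mg.
Dividing: v² = r g (sinθ − μcosθ)/(cosθ + μsinθ).
sinθ − μcosθ = 0.4226 − 0.413×0.9063 = 0.04831; cosθ + μsinθ = 0.9063 + 0.413×0.4226 = 1.081.
v² = 166 × 9.81 × 0.04831/1.081 = 72.79 m²/s², so v = 8.532 m/s.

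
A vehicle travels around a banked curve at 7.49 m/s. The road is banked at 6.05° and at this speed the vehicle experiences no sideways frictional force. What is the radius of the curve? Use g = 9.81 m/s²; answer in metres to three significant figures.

Frictionless banking: tanθ = v²/(rg), so r = v²/(g tanθ).
r = (7.49)²/(9.81 × tan 6.05°) = 56.10/(9.81 × 0.1060) = 56.10/1.040 = 53.96 m.

54.0 m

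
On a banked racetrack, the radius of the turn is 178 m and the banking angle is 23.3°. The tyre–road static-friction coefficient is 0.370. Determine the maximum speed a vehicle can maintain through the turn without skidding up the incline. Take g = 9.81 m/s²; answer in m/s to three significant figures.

40.8 m/s

At the maximum speed, friction acts down the slope at its limiting value f = μN. Radially (horizontal, toward centre): N sinθ + μN cosθ = mv²/r. Vertically: N cosθ − μN sinθ = mg.
Dividing: v² = r g (sinθ + μcosθ)/(cosθ − μsinθ).
sinθ + μcosθ = 0.3955 + 0.370×0.9184 = 0.7354; cosθ − μsinθ = 0.9184 − 0.370×0.3955 = 0.7721.
v² = 178 × 9.81 × 0.7354/0.7721 = 1663 m²/s², so v = 40.78 m/s.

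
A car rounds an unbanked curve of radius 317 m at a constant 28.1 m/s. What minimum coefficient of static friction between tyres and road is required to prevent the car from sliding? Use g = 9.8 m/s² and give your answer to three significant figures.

Friction provides the centripetal force: μ_s m g = m v²/r, so μ_s = v²/(g r) = (28.10)²/(9.8 × 317) = 789.6/3107 = 0.2542.

0.254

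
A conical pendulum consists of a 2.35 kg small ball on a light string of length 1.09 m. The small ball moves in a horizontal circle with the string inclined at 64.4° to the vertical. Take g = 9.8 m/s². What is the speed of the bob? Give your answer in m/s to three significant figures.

The radius of the circle is r = L sinθ = 1.09 × sin 64.4° = 0.9830 m.
Horizontally T sinθ = mv²/r and vertically T cosθ = mg, so tanθ = v²/(rg).
v = √(r g tanθ) = √(0.9830 × 9.8 × 2.087) = √20.11 = 4.484 m/s.

4.48 m/s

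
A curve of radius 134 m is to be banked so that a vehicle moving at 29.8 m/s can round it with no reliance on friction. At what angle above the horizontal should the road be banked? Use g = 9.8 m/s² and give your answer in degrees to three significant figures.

With no friction, the horizontal component of the normal force provides the centripetal force: N sinθ = mv²/r, while N cosθ = mg vertically.
Dividing: tanθ = v²/(r g) = (29.8)²/(134 × 9.8) = 888.0/1313 = 0.6762.
θ = arctan(0.6762) = 34.07°.

34.1°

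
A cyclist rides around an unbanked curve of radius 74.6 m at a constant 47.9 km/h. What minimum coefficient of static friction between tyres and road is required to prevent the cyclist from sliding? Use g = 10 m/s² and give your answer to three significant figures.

v = 47.9/3.6 = 13.31 m/s.
Friction provides the centripetal force: μ_s m g = m v²/r, so μ_s = v²/(g r) = (13.31)²/(10.0 × 74.6) = 177.0/746.0 = 0.2373.

0.237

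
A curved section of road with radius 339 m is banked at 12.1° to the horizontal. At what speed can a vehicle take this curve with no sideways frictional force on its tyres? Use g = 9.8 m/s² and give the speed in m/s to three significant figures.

26.7 m/s

On a frictionless banked curve, N sinθ = mv²/r and N cosθ = mg, so tanθ = v²/(rg).
v = √(r g tanθ) = √(339 × 9.8 × tan 12.1°) = √(339 × 9.8 × 0.2144) = √712.2 = 26.69 m/s.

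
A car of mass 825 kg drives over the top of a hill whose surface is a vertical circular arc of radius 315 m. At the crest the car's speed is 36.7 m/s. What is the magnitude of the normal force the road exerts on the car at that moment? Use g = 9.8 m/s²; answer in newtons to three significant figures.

4560 N

At the crest the centripetal acceleration points downward (toward the centre of the arc), so mg − N = mv²/r.
N = m(g − v²/r) = 825 × (9.8 − (36.7)²/315) = 825 × (9.8 − 4.276) = 825 × 5.524 = 4557 N.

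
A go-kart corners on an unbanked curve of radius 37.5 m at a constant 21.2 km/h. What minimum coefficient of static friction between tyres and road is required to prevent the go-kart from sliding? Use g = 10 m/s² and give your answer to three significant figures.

v = 21.2/3.6 = 5.889 m/s.
Friction provides the centripetal force: μ_s m g = m v²/r, so μ_s = v²/(g r) = (5.889)²/(10.0 × 37.5) = 34.68/375.0 = 0.09248.

0.0925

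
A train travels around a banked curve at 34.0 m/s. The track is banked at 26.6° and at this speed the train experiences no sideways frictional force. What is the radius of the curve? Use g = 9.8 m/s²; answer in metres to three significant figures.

236 m

Frictionless banking: tanθ = v²/(rg), so r = v²/(g tanθ).
r = (34.0)²/(9.8 × tan 26.6°) = 1156/(9.8 × 0.5008) = 1156/4.907 = 235.6 m.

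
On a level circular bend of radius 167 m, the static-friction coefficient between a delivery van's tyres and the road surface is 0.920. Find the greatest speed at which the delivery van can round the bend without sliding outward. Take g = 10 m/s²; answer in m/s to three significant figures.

On a flat curve, static friction is the only horizontal force, so it must supply the full centripetal force: μ_s m g = m v²/r.
Mass cancels: v_max = √(μ_s g r) = √(0.920 × 10.0 × 167) = √1536 = 39.20 m/s.

39.2 m/s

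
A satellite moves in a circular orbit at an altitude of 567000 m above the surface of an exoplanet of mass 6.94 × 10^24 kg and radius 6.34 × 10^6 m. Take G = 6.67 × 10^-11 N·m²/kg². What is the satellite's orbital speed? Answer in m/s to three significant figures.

Orbital radius r = R + h = 6.34 × 10^6 + 567000 = 6.907 × 10^6 m.
Gravity supplies the centripetal force: G M m / r² = m v² / r, so v = √(GM/r).
v = √(6.67 × 10^-11 × 6.94 × 10^24 / 6.907 × 10^6) = √(6.702 × 10^7) = 8186 m/s.

8190 m/s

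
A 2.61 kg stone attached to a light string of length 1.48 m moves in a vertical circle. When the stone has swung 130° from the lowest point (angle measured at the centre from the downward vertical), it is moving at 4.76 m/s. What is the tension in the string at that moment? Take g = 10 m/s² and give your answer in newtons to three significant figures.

23.2 N

Take the radial direction toward the centre of the circle as positive. The component of the weight along the string toward the centre is −mg cos φ (φ measured from the bottom), so Newton's second law along the string gives T − mg cos φ = m v²/r.
cos 130° = -0.6428, so T = m(v²/r + g cos φ) = 2.61 × ((4.76)²/1.48 + 10.0 × -0.6428) = 2.61 × (15.31 + (-6.428)) = 2.61 × 8.881 = 23.18 N.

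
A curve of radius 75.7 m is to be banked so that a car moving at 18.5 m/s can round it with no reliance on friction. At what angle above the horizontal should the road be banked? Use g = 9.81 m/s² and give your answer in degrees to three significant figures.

24.7°

For a frictionless banked turn: horizontally N sinθ = mv²/r and vertically N cosθ = mg.
Dividing: tanθ = v²/(r g) = (18.5)²/(75.7 × 9.81) = 342.2/742.6 = 0.4609.
θ = arctan(0.4609) = 24.74°.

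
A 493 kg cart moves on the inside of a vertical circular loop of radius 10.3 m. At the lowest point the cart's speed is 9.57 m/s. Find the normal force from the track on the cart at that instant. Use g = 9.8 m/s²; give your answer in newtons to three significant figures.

9220 N

At the lowest point, N points up (toward the centre) and the weight mg points down (away from the centre), so the net inward force is N − mg = mv²/r.
N = m(v²/r + g) = 493 × ((9.57)²/10.3 + 9.8) = 493 × (8.892 + 9.8) = 493 × 18.69 = 9215 N.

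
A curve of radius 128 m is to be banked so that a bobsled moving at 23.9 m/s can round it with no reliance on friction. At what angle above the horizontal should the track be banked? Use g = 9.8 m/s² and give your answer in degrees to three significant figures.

24.5°

With no friction, the horizontal component of the normal force provides the centripetal force: N sinθ = mv²/r, while N cosθ = mg vertically.
Dividing: tanθ = v²/(r g) = (23.9)²/(128 × 9.8) = 571.2/1254 = 0.4554.
θ = arctan(0.4554) = 24.48°.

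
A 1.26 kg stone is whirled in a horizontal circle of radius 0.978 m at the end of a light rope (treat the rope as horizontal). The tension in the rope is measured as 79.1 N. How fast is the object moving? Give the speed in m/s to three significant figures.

7.84 m/s

T = m v²/r ⇒ v = √(T r / m) = √(79.1 × 0.978 / 1.26) = √61.40 = 7.836 m/s.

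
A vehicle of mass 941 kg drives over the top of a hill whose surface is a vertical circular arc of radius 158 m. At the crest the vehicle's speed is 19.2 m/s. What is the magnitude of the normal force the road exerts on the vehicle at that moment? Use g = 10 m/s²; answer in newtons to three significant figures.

7210 N

At the crest the centripetal acceleration points downward (toward the centre of the arc), so mg − N = mv²/r.
N = m(g − v²/r) = 941 × (10.0 − (19.2)²/158) = 941 × (10.0 − 2.333) = 941 × 7.667 = 7214 N.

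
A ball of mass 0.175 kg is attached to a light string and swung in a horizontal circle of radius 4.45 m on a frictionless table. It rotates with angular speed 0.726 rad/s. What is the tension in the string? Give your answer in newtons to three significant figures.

v = ωr = 0.726 × 4.45 = 3.231 m/s.
The tension is the only horizontal force, so it supplies the full centripetal force: T = m v²/r = 0.175 × (3.231)²/4.45 = 0.175 × 10.44/4.45 = 0.4105 N.

0.410 N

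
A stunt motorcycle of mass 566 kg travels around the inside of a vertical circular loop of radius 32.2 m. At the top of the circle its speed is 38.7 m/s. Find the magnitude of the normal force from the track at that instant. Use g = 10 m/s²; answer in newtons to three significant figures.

At the top, both N and the weight mg point inward (toward the centre), so N + mg = mv²/r.
N = m(v²/r − g) = 566 × ((38.7)²/32.2 − 10.0) = 566 × (46.51 − 10.0) = 566 × 36.51 = 20670 N.

20700 N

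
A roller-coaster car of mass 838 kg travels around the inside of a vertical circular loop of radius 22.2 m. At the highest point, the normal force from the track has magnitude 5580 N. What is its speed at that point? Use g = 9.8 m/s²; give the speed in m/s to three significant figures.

At the top, N + mg = mv²/r, so v = √(r(N/m + g)) = √(22.2 × (5580/838 + 9.8)) = √(22.2 × 16.46) = √365.4 = 19.12 m/s.

19.1 m/s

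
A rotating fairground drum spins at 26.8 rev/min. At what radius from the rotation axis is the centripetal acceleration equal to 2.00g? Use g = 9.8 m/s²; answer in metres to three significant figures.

2.49 m

ω = 26.8 rev/min × 2π/60 = 2.806 rad/s.
a_c = ω²r = 2.00g ⇒ r = 2.00 × 9.8 / (2.806)² = 19.60/7.876 = 2.488 m.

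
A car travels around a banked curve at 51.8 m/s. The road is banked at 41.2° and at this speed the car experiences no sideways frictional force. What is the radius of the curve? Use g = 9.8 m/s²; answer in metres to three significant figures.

Frictionless banking: tanθ = v²/(rg), so r = v²/(g tanθ).
r = (51.8)²/(9.8 × tan 41.2°) = 2683/(9.8 × 0.8754) = 2683/8.579 = 312.8 m.

313 m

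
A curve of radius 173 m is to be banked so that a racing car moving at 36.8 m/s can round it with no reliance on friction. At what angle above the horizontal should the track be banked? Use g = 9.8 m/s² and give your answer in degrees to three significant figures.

38.6°

With no friction, the horizontal component of the normal force provides the centripetal force: N sinθ = mv²/r, while N cosθ = mg vertically.
Dividing: tanθ = v²/(r g) = (36.8)²/(173 × 9.8) = 1354/1695 = 0.7988.
θ = arctan(0.7988) = 38.62°.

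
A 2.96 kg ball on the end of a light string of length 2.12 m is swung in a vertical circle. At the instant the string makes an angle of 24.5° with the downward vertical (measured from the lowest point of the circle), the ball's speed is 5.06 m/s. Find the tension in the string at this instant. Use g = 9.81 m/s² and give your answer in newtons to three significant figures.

Take the radial direction toward the centre of the circle as positive. The component of the weight along the string toward the centre is −mg cos φ (φ measured from the bottom), so Newton's second law along the string gives T − mg cos φ = m v²/r.
cos 24.5° = 0.9100, so T = m(v²/r + g cos φ) = 2.96 × ((5.06)²/2.12 + 9.81 × 0.9100) = 2.96 × (12.08 + (8.927)) = 2.96 × 21.00 = 62.17 N.

62.2 N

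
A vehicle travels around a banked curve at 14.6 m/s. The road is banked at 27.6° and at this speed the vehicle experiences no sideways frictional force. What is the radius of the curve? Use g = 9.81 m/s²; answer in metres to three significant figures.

41.6 m

Frictionless banking: tanθ = v²/(rg), so r = v²/(g tanθ).
r = (14.6)²/(9.81 × tan 27.6°) = 213.2/(9.81 × 0.5228) = 213.2/5.129 = 41.56 m.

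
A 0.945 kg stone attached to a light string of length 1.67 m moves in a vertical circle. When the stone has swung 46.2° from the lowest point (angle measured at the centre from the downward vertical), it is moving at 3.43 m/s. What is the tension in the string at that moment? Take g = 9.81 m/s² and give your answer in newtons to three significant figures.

Take the radial direction toward the centre of the circle as positive. The component of the weight along the string toward the centre is −mg cos φ (φ measured from the bottom), so Newton's second law along the string gives T − mg cos φ = m v²/r.
cos 46.2° = 0.6921, so T = m(v²/r + g cos φ) = 0.945 × ((3.43)²/1.67 + 9.81 × 0.6921) = 0.945 × (7.045 + (6.790)) = 0.945 × 13.83 = 13.07 N.

13.1 N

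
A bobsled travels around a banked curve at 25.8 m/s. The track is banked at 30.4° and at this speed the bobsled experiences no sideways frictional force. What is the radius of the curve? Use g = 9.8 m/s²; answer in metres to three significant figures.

116 m

Frictionless banking: tanθ = v²/(rg), so r = v²/(g tanθ).
r = (25.8)²/(9.8 × tan 30.4°) = 665.6/(9.8 × 0.5867) = 665.6/5.750 = 115.8 m.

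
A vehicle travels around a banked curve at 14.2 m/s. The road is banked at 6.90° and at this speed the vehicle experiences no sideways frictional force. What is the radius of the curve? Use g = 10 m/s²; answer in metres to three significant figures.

167 m

Frictionless banking: tanθ = v²/(rg), so r = v²/(g tanθ).
r = (14.2)²/(10.0 × tan 6.90°) = 201.6/(10.0 × 0.1210) = 201.6/1.210 = 166.6 m.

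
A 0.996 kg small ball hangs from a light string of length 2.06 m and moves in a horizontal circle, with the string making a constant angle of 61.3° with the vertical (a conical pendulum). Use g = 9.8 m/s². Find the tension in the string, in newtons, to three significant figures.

Vertically the bob has no acceleration, so T cosθ = mg.
T = mg/cosθ = 0.996 × 9.8 / cos 61.3° = 9.761/0.4802 = 20.33 N.

20.3 N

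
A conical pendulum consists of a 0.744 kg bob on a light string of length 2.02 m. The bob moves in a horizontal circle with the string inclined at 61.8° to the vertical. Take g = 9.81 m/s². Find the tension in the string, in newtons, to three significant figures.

Vertically the bob has no acceleration, so T cosθ = mg.
T = mg/cosθ = 0.744 × 9.81 / cos 61.8° = 7.299/0.4726 = 15.45 N.

15.4 N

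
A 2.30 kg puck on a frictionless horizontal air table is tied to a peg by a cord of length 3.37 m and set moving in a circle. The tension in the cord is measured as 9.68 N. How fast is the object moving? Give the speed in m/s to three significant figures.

T = m v²/r ⇒ v = √(T r / m) = √(9.68 × 3.37 / 2.30) = √14.18 = 3.766 m/s.

3.77 m/s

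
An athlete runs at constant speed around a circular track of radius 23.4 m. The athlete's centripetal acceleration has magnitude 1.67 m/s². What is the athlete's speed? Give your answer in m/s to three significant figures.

6.25 m/s

a_c = v²/r ⇒ v = √(a_c · r) = √(1.67 × 23.4) = √39.08 = 6.251 m/s.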